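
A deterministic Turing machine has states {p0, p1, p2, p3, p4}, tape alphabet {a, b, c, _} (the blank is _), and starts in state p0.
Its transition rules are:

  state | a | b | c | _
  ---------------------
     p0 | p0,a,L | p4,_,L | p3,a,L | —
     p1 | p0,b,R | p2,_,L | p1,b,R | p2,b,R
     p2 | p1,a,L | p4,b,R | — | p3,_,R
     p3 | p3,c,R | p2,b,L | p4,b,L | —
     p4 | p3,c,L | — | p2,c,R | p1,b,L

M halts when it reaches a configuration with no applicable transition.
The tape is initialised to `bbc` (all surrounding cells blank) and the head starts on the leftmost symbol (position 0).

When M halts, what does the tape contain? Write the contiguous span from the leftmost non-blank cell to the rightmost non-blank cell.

state=p0 head=0 tape=___[b]bc   (p0,b)→(p4,_,L)
state=p4 head=-1 tape=__[_]_bc   (p4,_)→(p1,b,L)
state=p1 head=-2 tape=_[_]b_bc   (p1,_)→(p2,b,R)
state=p2 head=-1 tape=_b[b]_bc   (p2,b)→(p4,b,R)
state=p4 head=0 tape=_bb[_]bc   (p4,_)→(p1,b,L)
state=p1 head=-1 tape=_b[b]bbc   (p1,b)→(p2,_,L)
state=p2 head=-2 tape=_[b]_bbc   (p2,b)→(p4,b,R)
state=p4 head=-1 tape=_b[_]bbc   (p4,_)→(p1,b,L)
state=p1 head=-2 tape=_[b]bbbc   (p1,b)→(p2,_,L)
state=p2 head=-3 tape=[_]_bbbc   (p2,_)→(p3,_,R)
state=p3 head=-2 tape=_[_]bbbc
The non-blank tape span at halt is bbbc.

bbbc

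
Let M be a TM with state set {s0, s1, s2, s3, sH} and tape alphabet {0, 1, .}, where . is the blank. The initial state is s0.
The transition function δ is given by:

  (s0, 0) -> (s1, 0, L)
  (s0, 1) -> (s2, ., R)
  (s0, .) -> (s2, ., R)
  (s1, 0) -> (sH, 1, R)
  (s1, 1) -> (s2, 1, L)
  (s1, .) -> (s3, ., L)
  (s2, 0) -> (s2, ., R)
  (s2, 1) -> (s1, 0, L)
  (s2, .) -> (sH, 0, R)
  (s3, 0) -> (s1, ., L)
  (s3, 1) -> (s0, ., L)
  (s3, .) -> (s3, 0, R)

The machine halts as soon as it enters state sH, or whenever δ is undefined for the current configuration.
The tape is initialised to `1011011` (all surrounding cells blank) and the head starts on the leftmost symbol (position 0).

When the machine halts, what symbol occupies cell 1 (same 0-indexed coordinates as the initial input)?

state=s0 head=0 tape=[1]011011   (s0,1)→(s2,.,R)
state=s2 head=1 tape=.[0]11011   (s2,0)→(s2,.,R)
state=s2 head=2 tape=..[1]1011   (s2,1)→(s1,0,L)
state=s1 head=1 tape=.[.]01011   (s1,.)→(s3,.,L)
state=s3 head=0 tape=[.].01011   (s3,.)→(s3,0,R)
state=s3 head=1 tape=0[.]01011   (s3,.)→(s3,0,R)
state=s3 head=2 tape=00[0]1011   (s3,0)→(s1,.,L)
state=s1 head=1 tape=0[0].1011   (s1,0)→(sH,1,R)
state=sH head=2 tape=01[.]1011
Cell 1 holds 1 when M halts.

1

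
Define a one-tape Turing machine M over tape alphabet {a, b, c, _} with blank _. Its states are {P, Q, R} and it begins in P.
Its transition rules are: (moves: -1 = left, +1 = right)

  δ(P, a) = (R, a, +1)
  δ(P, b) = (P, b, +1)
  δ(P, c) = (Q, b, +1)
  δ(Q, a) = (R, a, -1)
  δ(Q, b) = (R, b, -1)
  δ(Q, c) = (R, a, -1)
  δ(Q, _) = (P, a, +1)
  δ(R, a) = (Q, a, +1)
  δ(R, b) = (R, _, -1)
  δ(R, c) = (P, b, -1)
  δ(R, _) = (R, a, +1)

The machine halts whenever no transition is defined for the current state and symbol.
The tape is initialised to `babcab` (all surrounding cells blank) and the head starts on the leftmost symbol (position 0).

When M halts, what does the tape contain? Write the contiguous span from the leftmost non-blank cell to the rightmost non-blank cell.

state=P head=0 tape=[b]abcab_   (P,b)→(P,b,+1)
state=P head=1 tape=b[a]bcab_   (P,a)→(R,a,+1)
state=R head=2 tape=ba[b]cab_   (R,b)→(R,_,-1)
state=R head=1 tape=b[a]_cab_   (R,a)→(Q,a,+1)
state=Q head=2 tape=ba[_]cab_   (Q,_)→(P,a,+1)
state=P head=3 tape=baa[c]ab_   (P,c)→(Q,b,+1)
state=Q head=4 tape=baab[a]b_   (Q,a)→(R,a,-1)
state=R head=3 tape=baa[b]ab_   (R,b)→(R,_,-1)
state=R head=2 tape=ba[a]_ab_   (R,a)→(Q,a,+1)
state=Q head=3 tape=baa[_]ab_   (Q,_)→(P,a,+1)
state=P head=4 tape=baaa[a]b_   (P,a)→(R,a,+1)
state=R head=5 tape=baaaa[b]_   (R,b)→(R,_,-1)
state=R head=4 tape=baaa[a]__   (R,a)→(Q,a,+1)
state=Q head=5 tape=baaaa[_]_   (Q,_)→(P,a,+1)
state=P head=6 tape=baaaaa[_]
The non-blank tape span at halt is baaaaa.

baaaaa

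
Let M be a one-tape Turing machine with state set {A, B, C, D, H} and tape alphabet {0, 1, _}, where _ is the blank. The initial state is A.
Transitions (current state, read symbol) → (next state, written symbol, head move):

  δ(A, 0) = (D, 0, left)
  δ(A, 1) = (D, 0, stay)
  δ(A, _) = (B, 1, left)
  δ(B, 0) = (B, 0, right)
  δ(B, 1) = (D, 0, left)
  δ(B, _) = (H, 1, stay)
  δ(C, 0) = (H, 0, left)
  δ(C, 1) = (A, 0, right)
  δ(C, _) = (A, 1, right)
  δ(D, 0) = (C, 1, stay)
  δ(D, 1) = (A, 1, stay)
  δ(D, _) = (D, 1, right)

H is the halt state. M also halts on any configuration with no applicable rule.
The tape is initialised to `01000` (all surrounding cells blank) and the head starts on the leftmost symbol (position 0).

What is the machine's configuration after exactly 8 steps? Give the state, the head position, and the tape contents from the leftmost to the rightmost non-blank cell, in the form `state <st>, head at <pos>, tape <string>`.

state D, head at 1, tape 100000

state=A head=0 tape=_[0]1000   (A,0)→(D,0,left)
state=D head=-1 tape=[_]01000   (D,_)→(D,1,right)
state=D head=0 tape=1[0]1000   (D,0)→(C,1,stay)
state=C head=0 tape=1[1]1000   (C,1)→(A,0,right)
state=A head=1 tape=10[1]000   (A,1)→(D,0,stay)
state=D head=1 tape=10[0]000   (D,0)→(C,1,stay)
state=C head=1 tape=10[1]000   (C,1)→(A,0,right)
state=A head=2 tape=100[0]00   (A,0)→(D,0,left)
state=D head=1 tape=10[0]000
After 8 steps: state D, head at 1, tape 100000.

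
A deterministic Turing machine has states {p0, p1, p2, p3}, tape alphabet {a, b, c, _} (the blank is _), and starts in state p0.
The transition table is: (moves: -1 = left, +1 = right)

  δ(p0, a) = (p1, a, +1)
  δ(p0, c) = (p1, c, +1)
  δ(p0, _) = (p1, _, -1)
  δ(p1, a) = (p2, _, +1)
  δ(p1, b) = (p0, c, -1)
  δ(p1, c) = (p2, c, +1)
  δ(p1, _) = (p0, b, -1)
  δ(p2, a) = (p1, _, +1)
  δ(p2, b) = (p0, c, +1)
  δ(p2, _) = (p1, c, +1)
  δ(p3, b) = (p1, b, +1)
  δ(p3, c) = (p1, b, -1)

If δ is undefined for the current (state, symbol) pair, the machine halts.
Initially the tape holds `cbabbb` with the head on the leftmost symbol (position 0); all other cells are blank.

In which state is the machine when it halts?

p0 | [c]babbb   read c → write c, move +1, go to p1
p1 | c[b]abbb   read b → write c, move -1, go to p0
p0 | [c]cabbb   read c → write c, move +1, go to p1
p1 | c[c]abbb   read c → write c, move +1, go to p2
p2 | cc[a]bbb   read a → write _, move +1, go to p1
p1 | cc_[b]bb   read b → write c, move -1, go to p0
p0 | cc[_]cbb   read _ → write _, move -1, go to p1
p1 | c[c]_cbb   read c → write c, move +1, go to p2
p2 | cc[_]cbb   read _ → write c, move +1, go to p1
p1 | ccc[c]bb   read c → write c, move +1, go to p2
p2 | cccc[b]b   read b → write c, move +1, go to p0
p0 | ccccc[b]
No transition is defined for (p0, b); M halts in state p0.

p0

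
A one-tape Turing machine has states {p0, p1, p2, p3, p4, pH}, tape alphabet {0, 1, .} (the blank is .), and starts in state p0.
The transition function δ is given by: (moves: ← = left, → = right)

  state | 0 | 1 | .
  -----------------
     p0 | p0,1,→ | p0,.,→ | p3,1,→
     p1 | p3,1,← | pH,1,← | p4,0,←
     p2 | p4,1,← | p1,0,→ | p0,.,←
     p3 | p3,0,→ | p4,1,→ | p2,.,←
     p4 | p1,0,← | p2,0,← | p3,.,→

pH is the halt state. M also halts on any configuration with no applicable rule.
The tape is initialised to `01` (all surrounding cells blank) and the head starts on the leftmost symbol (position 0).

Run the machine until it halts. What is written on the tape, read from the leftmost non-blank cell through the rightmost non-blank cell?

0000101

p0 | ....[0]1...   read 0 → write 1, move →, go to p0
p0 | ....1[1]...   read 1 → write ., move →, go to p0
p0 | ....1.[.]..   read . → write 1, move →, go to p3
p3 | ....1.1[.].   read . → write ., move ←, go to p2
p2 | ....1.[1]..   read 1 → write 0, move →, go to p1
p1 | ....1.0[.].   read . → write 0, move ←, go to p4
p4 | ....1.[0]0.   read 0 → write 0, move ←, go to p1
p1 | ....1[.]00.   read . → write 0, move ←, go to p4
p4 | ....[1]000.   read 1 → write 0, move ←, go to p2
p2 | ...[.]0000.   read . → write ., move ←, go to p0
p0 | ..[.].0000.   read . → write 1, move →, go to p3
p3 | ..1[.]0000.   read . → write ., move ←, go to p2
p2 | ..[1].0000.   read 1 → write 0, move →, go to p1
p1 | ..0[.]0000.   read . → write 0, move ←, go to p4
p4 | ..[0]00000.   read 0 → write 0, move ←, go to p1
p1 | .[.]000000.   read . → write 0, move ←, go to p4
p4 | [.]0000000.   read . → write ., move →, go to p3
p3 | .[0]000000.   read 0 → write 0, move →, go to p3
p3 | .0[0]00000.   read 0 → write 0, move →, go to p3
p3 | .00[0]0000.   read 0 → write 0, move →, go to p3
p3 | .000[0]000.   read 0 → write 0, move →, go to p3
p3 | .0000[0]00.   read 0 → write 0, move →, go to p3
p3 | .00000[0]0.   read 0 → write 0, move →, go to p3
p3 | .000000[0].   read 0 → write 0, move →, go to p3
p3 | .0000000[.]   read . → write ., move ←, go to p2
p2 | .000000[0].   read 0 → write 1, move ←, go to p4
p4 | .00000[0]1.   read 0 → write 0, move ←, go to p1
p1 | .0000[0]01.   read 0 → write 1, move ←, go to p3
p3 | .000[0]101.   read 0 → write 0, move →, go to p3
p3 | .0000[1]01.   read 1 → write 1, move →, go to p4
p4 | .00001[0]1.   read 0 → write 0, move ←, go to p1
p1 | .0000[1]01.   read 1 → write 1, move ←, go to pH
pH | .000[0]101.
The non-blank tape span at halt is 0000101.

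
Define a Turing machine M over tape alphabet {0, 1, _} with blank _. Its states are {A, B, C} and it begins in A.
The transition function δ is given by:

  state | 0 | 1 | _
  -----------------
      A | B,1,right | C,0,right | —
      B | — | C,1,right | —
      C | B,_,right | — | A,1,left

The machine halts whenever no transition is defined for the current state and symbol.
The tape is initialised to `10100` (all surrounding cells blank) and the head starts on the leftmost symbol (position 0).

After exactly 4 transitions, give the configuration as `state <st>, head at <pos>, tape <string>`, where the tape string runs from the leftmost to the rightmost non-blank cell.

A | [1]0100   read 1 → write 0, move right, go to C
C | 0[0]100   read 0 → write _, move right, go to B
B | 0_[1]00   read 1 → write 1, move right, go to C
C | 0_1[0]0   read 0 → write _, move right, go to B
B | 0_1_[0]
After 4 steps: state B, head at 4, tape 0_1_0.

state B, head at 4, tape 0_1_0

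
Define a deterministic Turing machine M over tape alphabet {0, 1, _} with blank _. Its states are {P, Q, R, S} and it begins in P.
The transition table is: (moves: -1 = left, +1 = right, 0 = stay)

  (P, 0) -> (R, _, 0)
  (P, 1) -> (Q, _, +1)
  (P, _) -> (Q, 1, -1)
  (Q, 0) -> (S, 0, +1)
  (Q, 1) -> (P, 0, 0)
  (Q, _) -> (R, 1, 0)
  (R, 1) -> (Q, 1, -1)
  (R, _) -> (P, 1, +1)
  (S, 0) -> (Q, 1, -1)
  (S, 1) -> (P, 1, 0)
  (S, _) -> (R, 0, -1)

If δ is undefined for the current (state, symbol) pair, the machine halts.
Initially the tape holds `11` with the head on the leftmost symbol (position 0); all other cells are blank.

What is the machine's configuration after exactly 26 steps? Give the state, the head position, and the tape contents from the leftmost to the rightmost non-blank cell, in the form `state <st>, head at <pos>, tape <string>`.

state R, head at 5, tape 1_1_1

state=P head=0 tape=[1]1____   (P,1)→(Q,_,+1)
state=Q head=1 tape=_[1]____   (Q,1)→(P,0,0)
state=P head=1 tape=_[0]____   (P,0)→(R,_,0)
state=R head=1 tape=_[_]____   (R,_)→(P,1,+1)
state=P head=2 tape=_1[_]___   (P,_)→(Q,1,-1)
state=Q head=1 tape=_[1]1___   (Q,1)→(P,0,0)
state=P head=1 tape=_[0]1___   (P,0)→(R,_,0)
state=R head=1 tape=_[_]1___   (R,_)→(P,1,+1)
state=P head=2 tape=_1[1]___   (P,1)→(Q,_,+1)
state=Q head=3 tape=_1_[_]__   (Q,_)→(R,1,0)
state=R head=3 tape=_1_[1]__   (R,1)→(Q,1,-1)
state=Q head=2 tape=_1[_]1__   (Q,_)→(R,1,0)
state=R head=2 tape=_1[1]1__   (R,1)→(Q,1,-1)
state=Q head=1 tape=_[1]11__   (Q,1)→(P,0,0)
state=P head=1 tape=_[0]11__   (P,0)→(R,_,0)
state=R head=1 tape=_[_]11__   (R,_)→(P,1,+1)
state=P head=2 tape=_1[1]1__   (P,1)→(Q,_,+1)
state=Q head=3 tape=_1_[1]__   (Q,1)→(P,0,0)
state=P head=3 tape=_1_[0]__   (P,0)→(R,_,0)
state=R head=3 tape=_1_[_]__   (R,_)→(P,1,+1)
state=P head=4 tape=_1_1[_]_   (P,_)→(Q,1,-1)
state=Q head=3 tape=_1_[1]1_   (Q,1)→(P,0,0)
state=P head=3 tape=_1_[0]1_   (P,0)→(R,_,0)
state=R head=3 tape=_1_[_]1_   (R,_)→(P,1,+1)
state=P head=4 tape=_1_1[1]_   (P,1)→(Q,_,+1)
state=Q head=5 tape=_1_1_[_]   (Q,_)→(R,1,0)
state=R head=5 tape=_1_1_[1]
After 26 steps: state R, head at 5, tape 1_1_1.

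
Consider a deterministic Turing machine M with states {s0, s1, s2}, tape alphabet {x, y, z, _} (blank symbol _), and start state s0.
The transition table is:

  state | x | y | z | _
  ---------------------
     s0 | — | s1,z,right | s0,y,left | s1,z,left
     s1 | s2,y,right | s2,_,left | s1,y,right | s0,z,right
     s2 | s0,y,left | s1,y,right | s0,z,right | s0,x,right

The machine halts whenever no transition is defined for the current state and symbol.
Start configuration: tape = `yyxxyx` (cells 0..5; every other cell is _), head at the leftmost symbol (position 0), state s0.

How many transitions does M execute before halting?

17

s0 | [y]yxxyx   read y → write z, move right, go to s1
s1 | z[y]xxyx   read y → write _, move left, go to s2
s2 | [z]_xxyx   read z → write z, move right, go to s0
s0 | z[_]xxyx   read _ → write z, move left, go to s1
s1 | [z]zxxyx   read z → write y, move right, go to s1
s1 | y[z]xxyx   read z → write y, move right, go to s1
s1 | yy[x]xyx   read x → write y, move right, go to s2
s2 | yyy[x]yx   read x → write y, move left, go to s0
s0 | yy[y]yyx   read y → write z, move right, go to s1
s1 | yyz[y]yx   read y → write _, move left, go to s2
s2 | yy[z]_yx   read z → write z, move right, go to s0
s0 | yyz[_]yx   read _ → write z, move left, go to s1
s1 | yy[z]zyx   read z → write y, move right, go to s1
s1 | yyy[z]yx   read z → write y, move right, go to s1
s1 | yyyy[y]x   read y → write _, move left, go to s2
s2 | yyy[y]_x   read y → write y, move right, go to s1
s1 | yyyy[_]x   read _ → write z, move right, go to s0
s0 | yyyyz[x]
M halts after 17 transitions.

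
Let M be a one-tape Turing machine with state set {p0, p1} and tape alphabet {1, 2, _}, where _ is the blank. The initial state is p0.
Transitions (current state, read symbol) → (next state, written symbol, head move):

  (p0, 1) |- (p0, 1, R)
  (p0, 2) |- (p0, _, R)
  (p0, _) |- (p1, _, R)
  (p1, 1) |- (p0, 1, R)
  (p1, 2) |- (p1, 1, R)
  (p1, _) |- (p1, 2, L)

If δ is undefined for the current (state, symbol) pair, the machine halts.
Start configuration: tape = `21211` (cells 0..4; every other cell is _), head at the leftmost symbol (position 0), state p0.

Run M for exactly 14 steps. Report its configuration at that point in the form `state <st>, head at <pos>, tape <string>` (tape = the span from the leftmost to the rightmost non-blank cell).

state p1, head at 6, tape 1_11__22

p0 | [2]1211____   read 2 → write _, move R, go to p0
p0 | _[1]211____   read 1 → write 1, move R, go to p0
p0 | _1[2]11____   read 2 → write _, move R, go to p0
p0 | _1_[1]1____   read 1 → write 1, move R, go to p0
p0 | _1_1[1]____   read 1 → write 1, move R, go to p0
p0 | _1_11[_]___   read _ → write _, move R, go to p1
p1 | _1_11_[_]__   read _ → write 2, move L, go to p1
p1 | _1_11[_]2__   read _ → write 2, move L, go to p1
p1 | _1_1[1]22__   read 1 → write 1, move R, go to p0
p0 | _1_11[2]2__   read 2 → write _, move R, go to p0
p0 | _1_11_[2]__   read 2 → write _, move R, go to p0
p0 | _1_11__[_]_   read _ → write _, move R, go to p1
p1 | _1_11___[_]   read _ → write 2, move L, go to p1
p1 | _1_11__[_]2   read _ → write 2, move L, go to p1
p1 | _1_11_[_]22
After 14 steps: state p1, head at 6, tape 1_11__22.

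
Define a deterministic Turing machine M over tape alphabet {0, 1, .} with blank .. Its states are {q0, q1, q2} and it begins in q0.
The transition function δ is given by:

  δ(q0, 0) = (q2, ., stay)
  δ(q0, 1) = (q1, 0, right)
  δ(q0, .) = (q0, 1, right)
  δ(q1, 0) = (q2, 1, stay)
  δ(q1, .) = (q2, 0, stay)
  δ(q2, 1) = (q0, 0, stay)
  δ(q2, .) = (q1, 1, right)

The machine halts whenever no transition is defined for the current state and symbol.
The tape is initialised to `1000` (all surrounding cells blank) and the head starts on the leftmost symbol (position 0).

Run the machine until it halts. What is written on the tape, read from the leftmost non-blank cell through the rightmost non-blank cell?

state=q0 head=0 tape=[1]000.   (q0,1)→(q1,0,right)
state=q1 head=1 tape=0[0]00.   (q1,0)→(q2,1,stay)
state=q2 head=1 tape=0[1]00.   (q2,1)→(q0,0,stay)
state=q0 head=1 tape=0[0]00.   (q0,0)→(q2,.,stay)
state=q2 head=1 tape=0[.]00.   (q2,.)→(q1,1,right)
state=q1 head=2 tape=01[0]0.   (q1,0)→(q2,1,stay)
state=q2 head=2 tape=01[1]0.   (q2,1)→(q0,0,stay)
state=q0 head=2 tape=01[0]0.   (q0,0)→(q2,.,stay)
state=q2 head=2 tape=01[.]0.   (q2,.)→(q1,1,right)
state=q1 head=3 tape=011[0].   (q1,0)→(q2,1,stay)
state=q2 head=3 tape=011[1].   (q2,1)→(q0,0,stay)
state=q0 head=3 tape=011[0].   (q0,0)→(q2,.,stay)
state=q2 head=3 tape=011[.].   (q2,.)→(q1,1,right)
state=q1 head=4 tape=0111[.]   (q1,.)→(q2,0,stay)
state=q2 head=4 tape=0111[0]
The non-blank tape span at halt is 01110.

01110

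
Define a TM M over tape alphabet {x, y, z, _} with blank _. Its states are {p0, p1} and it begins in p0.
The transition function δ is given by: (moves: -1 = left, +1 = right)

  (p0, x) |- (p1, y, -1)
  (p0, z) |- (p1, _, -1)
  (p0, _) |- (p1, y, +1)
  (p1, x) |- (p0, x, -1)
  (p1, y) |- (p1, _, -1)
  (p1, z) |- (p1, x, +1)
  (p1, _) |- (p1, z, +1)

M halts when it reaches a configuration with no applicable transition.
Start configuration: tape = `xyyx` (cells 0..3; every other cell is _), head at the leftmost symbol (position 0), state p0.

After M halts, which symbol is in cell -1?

state=p0 head=0 tape=__[x]yyx   (p0,x)→(p1,y,-1)
state=p1 head=-1 tape=_[_]yyyx   (p1,_)→(p1,z,+1)
state=p1 head=0 tape=_z[y]yyx   (p1,y)→(p1,_,-1)
state=p1 head=-1 tape=_[z]_yyx   (p1,z)→(p1,x,+1)
state=p1 head=0 tape=_x[_]yyx   (p1,_)→(p1,z,+1)
state=p1 head=1 tape=_xz[y]yx   (p1,y)→(p1,_,-1)
state=p1 head=0 tape=_x[z]_yx   (p1,z)→(p1,x,+1)
state=p1 head=1 tape=_xx[_]yx   (p1,_)→(p1,z,+1)
state=p1 head=2 tape=_xxz[y]x   (p1,y)→(p1,_,-1)
state=p1 head=1 tape=_xx[z]_x   (p1,z)→(p1,x,+1)
state=p1 head=2 tape=_xxx[_]x   (p1,_)→(p1,z,+1)
state=p1 head=3 tape=_xxxz[x]   (p1,x)→(p0,x,-1)
state=p0 head=2 tape=_xxx[z]x   (p0,z)→(p1,_,-1)
state=p1 head=1 tape=_xx[x]_x   (p1,x)→(p0,x,-1)
state=p0 head=0 tape=_x[x]x_x   (p0,x)→(p1,y,-1)
state=p1 head=-1 tape=_[x]yx_x   (p1,x)→(p0,x,-1)
state=p0 head=-2 tape=[_]xyx_x   (p0,_)→(p1,y,+1)
state=p1 head=-1 tape=y[x]yx_x   (p1,x)→(p0,x,-1)
state=p0 head=-2 tape=[y]xyx_x
Cell -1 holds x when M halts.

x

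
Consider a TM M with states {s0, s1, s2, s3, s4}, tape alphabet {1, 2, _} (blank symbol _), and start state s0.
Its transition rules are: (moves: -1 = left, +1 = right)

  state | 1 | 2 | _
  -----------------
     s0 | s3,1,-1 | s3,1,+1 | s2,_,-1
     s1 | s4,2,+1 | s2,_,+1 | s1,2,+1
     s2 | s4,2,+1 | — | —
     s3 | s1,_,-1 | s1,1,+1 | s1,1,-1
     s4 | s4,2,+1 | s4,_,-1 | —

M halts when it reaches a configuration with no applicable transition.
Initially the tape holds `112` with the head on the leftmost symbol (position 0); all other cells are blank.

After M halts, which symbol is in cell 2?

s0 | ___[1]12   read 1 → write 1, move -1, go to s3
s3 | __[_]112   read _ → write 1, move -1, go to s1
s1 | _[_]1112   read _ → write 2, move +1, go to s1
s1 | _2[1]112   read 1 → write 2, move +1, go to s4
s4 | _22[1]12   read 1 → write 2, move +1, go to s4
s4 | _222[1]2   read 1 → write 2, move +1, go to s4
s4 | _2222[2]   read 2 → write _, move -1, go to s4
s4 | _222[2]_   read 2 → write _, move -1, go to s4
s4 | _22[2]__   read 2 → write _, move -1, go to s4
s4 | _2[2]___   read 2 → write _, move -1, go to s4
s4 | _[2]____   read 2 → write _, move -1, go to s4
s4 | [_]_____
Cell 2 holds _ when M halts.

_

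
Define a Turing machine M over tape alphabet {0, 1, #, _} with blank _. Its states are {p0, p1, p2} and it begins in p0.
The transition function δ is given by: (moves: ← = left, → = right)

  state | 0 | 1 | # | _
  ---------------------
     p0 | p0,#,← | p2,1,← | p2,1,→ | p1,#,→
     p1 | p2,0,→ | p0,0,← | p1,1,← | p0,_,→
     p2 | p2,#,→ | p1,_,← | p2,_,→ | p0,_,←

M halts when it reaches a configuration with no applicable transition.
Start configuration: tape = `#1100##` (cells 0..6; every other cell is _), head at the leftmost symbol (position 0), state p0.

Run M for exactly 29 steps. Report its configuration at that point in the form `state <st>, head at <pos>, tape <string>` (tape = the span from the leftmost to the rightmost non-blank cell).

state=p0 head=0 tape=__[#]1100##   (p0,#)→(p2,1,→)
state=p2 head=1 tape=__1[1]100##   (p2,1)→(p1,_,←)
state=p1 head=0 tape=__[1]_100##   (p1,1)→(p0,0,←)
state=p0 head=-1 tape=_[_]0_100##   (p0,_)→(p1,#,→)
state=p1 head=0 tape=_#[0]_100##   (p1,0)→(p2,0,→)
state=p2 head=1 tape=_#0[_]100##   (p2,_)→(p0,_,←)
state=p0 head=0 tape=_#[0]_100##   (p0,0)→(p0,#,←)
state=p0 head=-1 tape=_[#]#_100##   (p0,#)→(p2,1,→)
state=p2 head=0 tape=_1[#]_100##   (p2,#)→(p2,_,→)
state=p2 head=1 tape=_1_[_]100##   (p2,_)→(p0,_,←)
state=p0 head=0 tape=_1[_]_100##   (p0,_)→(p1,#,→)
state=p1 head=1 tape=_1#[_]100##   (p1,_)→(p0,_,→)
state=p0 head=2 tape=_1#_[1]00##   (p0,1)→(p2,1,←)
state=p2 head=1 tape=_1#[_]100##   (p2,_)→(p0,_,←)
state=p0 head=0 tape=_1[#]_100##   (p0,#)→(p2,1,→)
state=p2 head=1 tape=_11[_]100##   (p2,_)→(p0,_,←)
state=p0 head=0 tape=_1[1]_100##   (p0,1)→(p2,1,←)
state=p2 head=-1 tape=_[1]1_100##   (p2,1)→(p1,_,←)
state=p1 head=-2 tape=[_]_1_100##   (p1,_)→(p0,_,→)
state=p0 head=-1 tape=_[_]1_100##   (p0,_)→(p1,#,→)
state=p1 head=0 tape=_#[1]_100##   (p1,1)→(p0,0,←)
state=p0 head=-1 tape=_[#]0_100##   (p0,#)→(p2,1,→)
state=p2 head=0 tape=_1[0]_100##   (p2,0)→(p2,#,→)
state=p2 head=1 tape=_1#[_]100##   (p2,_)→(p0,_,←)
state=p0 head=0 tape=_1[#]_100##   (p0,#)→(p2,1,→)
state=p2 head=1 tape=_11[_]100##   (p2,_)→(p0,_,←)
state=p0 head=0 tape=_1[1]_100##   (p0,1)→(p2,1,←)
state=p2 head=-1 tape=_[1]1_100##   (p2,1)→(p1,_,←)
state=p1 head=-2 tape=[_]_1_100##   (p1,_)→(p0,_,→)
state=p0 head=-1 tape=_[_]1_100##
After 29 steps: state p0, head at -1, tape 1_100##.

state p0, head at -1, tape 1_100##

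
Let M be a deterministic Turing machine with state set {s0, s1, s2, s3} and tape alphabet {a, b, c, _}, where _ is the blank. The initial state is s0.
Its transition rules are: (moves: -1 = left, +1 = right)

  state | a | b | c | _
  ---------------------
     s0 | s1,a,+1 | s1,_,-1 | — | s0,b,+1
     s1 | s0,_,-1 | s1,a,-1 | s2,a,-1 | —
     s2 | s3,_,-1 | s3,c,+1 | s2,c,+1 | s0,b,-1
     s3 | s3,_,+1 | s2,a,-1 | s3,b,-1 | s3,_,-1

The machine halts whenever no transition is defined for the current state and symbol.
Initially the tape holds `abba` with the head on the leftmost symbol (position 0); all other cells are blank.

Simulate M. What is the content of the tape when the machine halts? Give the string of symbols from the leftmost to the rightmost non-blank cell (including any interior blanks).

s0 | __[a]bba   read a → write a, move +1, go to s1
s1 | __a[b]ba   read b → write a, move -1, go to s1
s1 | __[a]aba   read a → write _, move -1, go to s0
s0 | _[_]_aba   read _ → write b, move +1, go to s0
s0 | _b[_]aba   read _ → write b, move +1, go to s0
s0 | _bb[a]ba   read a → write a, move +1, go to s1
s1 | _bba[b]a   read b → write a, move -1, go to s1
s1 | _bb[a]aa   read a → write _, move -1, go to s0
s0 | _b[b]_aa   read b → write _, move -1, go to s1
s1 | _[b]__aa   read b → write a, move -1, go to s1
s1 | [_]a__aa
The non-blank tape span at halt is a__aa.

a__aa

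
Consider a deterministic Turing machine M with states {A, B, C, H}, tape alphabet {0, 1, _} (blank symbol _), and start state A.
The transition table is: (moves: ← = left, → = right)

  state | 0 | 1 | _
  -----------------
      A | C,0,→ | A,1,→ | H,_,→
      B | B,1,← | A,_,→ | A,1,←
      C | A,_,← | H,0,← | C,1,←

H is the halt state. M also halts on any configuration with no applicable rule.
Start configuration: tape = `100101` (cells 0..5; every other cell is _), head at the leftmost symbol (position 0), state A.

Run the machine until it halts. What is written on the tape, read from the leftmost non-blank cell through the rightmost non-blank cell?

A | [1]00101   read 1 → write 1, move →, go to A
A | 1[0]0101   read 0 → write 0, move →, go to C
C | 10[0]101   read 0 → write _, move ←, go to A
A | 1[0]_101   read 0 → write 0, move →, go to C
C | 10[_]101   read _ → write 1, move ←, go to C
C | 1[0]1101   read 0 → write _, move ←, go to A
A | [1]_1101   read 1 → write 1, move →, go to A
A | 1[_]1101   read _ → write _, move →, go to H
H | 1_[1]101
The non-blank tape span at halt is 1_1101.

1_1101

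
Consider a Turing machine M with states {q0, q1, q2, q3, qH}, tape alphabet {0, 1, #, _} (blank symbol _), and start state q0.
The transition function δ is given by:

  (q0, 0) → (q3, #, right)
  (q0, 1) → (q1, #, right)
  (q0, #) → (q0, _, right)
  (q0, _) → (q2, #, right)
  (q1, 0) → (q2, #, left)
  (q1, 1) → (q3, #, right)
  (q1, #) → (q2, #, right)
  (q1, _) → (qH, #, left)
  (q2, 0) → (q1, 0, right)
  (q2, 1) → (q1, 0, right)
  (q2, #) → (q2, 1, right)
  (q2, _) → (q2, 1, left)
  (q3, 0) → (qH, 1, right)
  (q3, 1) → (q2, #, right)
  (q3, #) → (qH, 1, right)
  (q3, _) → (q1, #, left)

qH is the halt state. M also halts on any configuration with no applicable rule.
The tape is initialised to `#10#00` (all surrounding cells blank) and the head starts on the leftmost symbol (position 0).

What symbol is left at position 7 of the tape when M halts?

#

q0 | [#]10#00__   read # → write _, move right, go to q0
q0 | _[1]0#00__   read 1 → write #, move right, go to q1
q1 | _#[0]#00__   read 0 → write #, move left, go to q2
q2 | _[#]##00__   read # → write 1, move right, go to q2
q2 | _1[#]#00__   read # → write 1, move right, go to q2
q2 | _11[#]00__   read # → write 1, move right, go to q2
q2 | _111[0]0__   read 0 → write 0, move right, go to q1
q1 | _1110[0]__   read 0 → write #, move left, go to q2
q2 | _111[0]#__   read 0 → write 0, move right, go to q1
q1 | _1110[#]__   read # → write #, move right, go to q2
q2 | _1110#[_]_   read _ → write 1, move left, go to q2
q2 | _1110[#]1_   read # → write 1, move right, go to q2
q2 | _11101[1]_   read 1 → write 0, move right, go to q1
q1 | _111010[_]   read _ → write #, move left, go to qH
qH | _11101[0]#
Cell 7 holds # when M halts.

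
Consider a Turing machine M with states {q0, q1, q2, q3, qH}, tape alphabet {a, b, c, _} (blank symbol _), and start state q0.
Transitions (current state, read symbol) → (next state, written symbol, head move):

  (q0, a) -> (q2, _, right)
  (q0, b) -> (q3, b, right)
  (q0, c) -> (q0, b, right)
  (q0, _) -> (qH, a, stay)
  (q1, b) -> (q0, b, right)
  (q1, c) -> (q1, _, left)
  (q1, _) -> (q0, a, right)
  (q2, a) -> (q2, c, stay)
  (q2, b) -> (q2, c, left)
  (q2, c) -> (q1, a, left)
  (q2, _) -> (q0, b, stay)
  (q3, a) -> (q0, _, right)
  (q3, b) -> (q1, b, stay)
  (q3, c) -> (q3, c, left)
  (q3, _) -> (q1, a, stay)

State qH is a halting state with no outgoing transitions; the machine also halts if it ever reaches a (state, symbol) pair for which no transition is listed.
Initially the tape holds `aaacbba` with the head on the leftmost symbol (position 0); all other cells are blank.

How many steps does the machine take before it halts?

22

state=q0 head=0 tape=[a]aacbba_   (q0,a)→(q2,_,right)
state=q2 head=1 tape=_[a]acbba_   (q2,a)→(q2,c,stay)
state=q2 head=1 tape=_[c]acbba_   (q2,c)→(q1,a,left)
state=q1 head=0 tape=[_]aacbba_   (q1,_)→(q0,a,right)
state=q0 head=1 tape=a[a]acbba_   (q0,a)→(q2,_,right)
state=q2 head=2 tape=a_[a]cbba_   (q2,a)→(q2,c,stay)
state=q2 head=2 tape=a_[c]cbba_   (q2,c)→(q1,a,left)
state=q1 head=1 tape=a[_]acbba_   (q1,_)→(q0,a,right)
state=q0 head=2 tape=aa[a]cbba_   (q0,a)→(q2,_,right)
state=q2 head=3 tape=aa_[c]bba_   (q2,c)→(q1,a,left)
state=q1 head=2 tape=aa[_]abba_   (q1,_)→(q0,a,right)
state=q0 head=3 tape=aaa[a]bba_   (q0,a)→(q2,_,right)
state=q2 head=4 tape=aaa_[b]ba_   (q2,b)→(q2,c,left)
state=q2 head=3 tape=aaa[_]cba_   (q2,_)→(q0,b,stay)
state=q0 head=3 tape=aaa[b]cba_   (q0,b)→(q3,b,right)
state=q3 head=4 tape=aaab[c]ba_   (q3,c)→(q3,c,left)
state=q3 head=3 tape=aaa[b]cba_   (q3,b)→(q1,b,stay)
state=q1 head=3 tape=aaa[b]cba_   (q1,b)→(q0,b,right)
state=q0 head=4 tape=aaab[c]ba_   (q0,c)→(q0,b,right)
state=q0 head=5 tape=aaabb[b]a_   (q0,b)→(q3,b,right)
state=q3 head=6 tape=aaabbb[a]_   (q3,a)→(q0,_,right)
state=q0 head=7 tape=aaabbb_[_]   (q0,_)→(qH,a,stay)
state=qH head=7 tape=aaabbb_[a]
M halts after 22 transitions.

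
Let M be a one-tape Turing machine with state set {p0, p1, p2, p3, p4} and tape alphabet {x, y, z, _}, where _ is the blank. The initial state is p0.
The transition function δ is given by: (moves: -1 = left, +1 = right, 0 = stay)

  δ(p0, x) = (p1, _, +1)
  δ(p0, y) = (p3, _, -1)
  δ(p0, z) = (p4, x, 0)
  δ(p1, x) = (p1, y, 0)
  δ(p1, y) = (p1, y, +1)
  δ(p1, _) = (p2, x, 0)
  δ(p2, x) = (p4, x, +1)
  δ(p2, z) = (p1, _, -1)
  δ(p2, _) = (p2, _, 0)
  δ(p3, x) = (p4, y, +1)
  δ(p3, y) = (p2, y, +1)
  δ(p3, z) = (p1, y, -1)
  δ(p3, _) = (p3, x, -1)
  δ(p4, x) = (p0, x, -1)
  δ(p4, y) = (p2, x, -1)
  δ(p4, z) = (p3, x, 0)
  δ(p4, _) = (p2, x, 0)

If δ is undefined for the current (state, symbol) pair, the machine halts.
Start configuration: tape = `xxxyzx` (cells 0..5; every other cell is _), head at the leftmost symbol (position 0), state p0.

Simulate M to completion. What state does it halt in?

p1

p0 | [x]xxyzx   read x → write _, move +1, go to p1
p1 | _[x]xyzx   read x → write y, move 0, go to p1
p1 | _[y]xyzx   read y → write y, move +1, go to p1
p1 | _y[x]yzx   read x → write y, move 0, go to p1
p1 | _y[y]yzx   read y → write y, move +1, go to p1
p1 | _yy[y]zx   read y → write y, move +1, go to p1
p1 | _yyy[z]x
No transition is defined for (p1, z); M halts in state p1.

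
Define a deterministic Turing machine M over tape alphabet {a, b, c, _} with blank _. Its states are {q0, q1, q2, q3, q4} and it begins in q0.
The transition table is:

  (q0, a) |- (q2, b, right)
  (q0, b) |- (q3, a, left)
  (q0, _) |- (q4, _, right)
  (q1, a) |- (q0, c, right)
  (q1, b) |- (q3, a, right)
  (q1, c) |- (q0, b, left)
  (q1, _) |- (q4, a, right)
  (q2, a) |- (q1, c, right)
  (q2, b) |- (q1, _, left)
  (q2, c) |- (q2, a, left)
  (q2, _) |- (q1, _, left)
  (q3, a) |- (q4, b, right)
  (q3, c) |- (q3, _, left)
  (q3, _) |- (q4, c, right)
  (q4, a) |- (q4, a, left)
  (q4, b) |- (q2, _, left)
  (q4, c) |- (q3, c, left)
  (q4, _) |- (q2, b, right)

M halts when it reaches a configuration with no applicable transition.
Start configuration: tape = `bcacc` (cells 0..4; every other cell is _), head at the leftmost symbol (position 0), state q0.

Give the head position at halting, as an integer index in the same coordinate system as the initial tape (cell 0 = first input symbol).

1

q0 | _____[b]cacc   read b → write a, move left, go to q3
q3 | ____[_]acacc   read _ → write c, move right, go to q4
q4 | ____c[a]cacc   read a → write a, move left, go to q4
q4 | ____[c]acacc   read c → write c, move left, go to q3
q3 | ___[_]cacacc   read _ → write c, move right, go to q4
q4 | ___c[c]acacc   read c → write c, move left, go to q3
q3 | ___[c]cacacc   read c → write _, move left, go to q3
q3 | __[_]_cacacc   read _ → write c, move right, go to q4
q4 | __c[_]cacacc   read _ → write b, move right, go to q2
q2 | __cb[c]acacc   read c → write a, move left, go to q2
q2 | __c[b]aacacc   read b → write _, move left, go to q1
q1 | __[c]_aacacc   read c → write b, move left, go to q0
q0 | _[_]b_aacacc   read _ → write _, move right, go to q4
q4 | __[b]_aacacc   read b → write _, move left, go to q2
q2 | _[_]__aacacc   read _ → write _, move left, go to q1
q1 | [_]___aacacc   read _ → write a, move right, go to q4
q4 | a[_]__aacacc   read _ → write b, move right, go to q2
q2 | ab[_]_aacacc   read _ → write _, move left, go to q1
q1 | a[b]__aacacc   read b → write a, move right, go to q3
q3 | aa[_]_aacacc   read _ → write c, move right, go to q4
q4 | aac[_]aacacc   read _ → write b, move right, go to q2
q2 | aacb[a]acacc   read a → write c, move right, go to q1
q1 | aacbc[a]cacc   read a → write c, move right, go to q0
q0 | aacbcc[c]acc
At halt the head is at cell 1.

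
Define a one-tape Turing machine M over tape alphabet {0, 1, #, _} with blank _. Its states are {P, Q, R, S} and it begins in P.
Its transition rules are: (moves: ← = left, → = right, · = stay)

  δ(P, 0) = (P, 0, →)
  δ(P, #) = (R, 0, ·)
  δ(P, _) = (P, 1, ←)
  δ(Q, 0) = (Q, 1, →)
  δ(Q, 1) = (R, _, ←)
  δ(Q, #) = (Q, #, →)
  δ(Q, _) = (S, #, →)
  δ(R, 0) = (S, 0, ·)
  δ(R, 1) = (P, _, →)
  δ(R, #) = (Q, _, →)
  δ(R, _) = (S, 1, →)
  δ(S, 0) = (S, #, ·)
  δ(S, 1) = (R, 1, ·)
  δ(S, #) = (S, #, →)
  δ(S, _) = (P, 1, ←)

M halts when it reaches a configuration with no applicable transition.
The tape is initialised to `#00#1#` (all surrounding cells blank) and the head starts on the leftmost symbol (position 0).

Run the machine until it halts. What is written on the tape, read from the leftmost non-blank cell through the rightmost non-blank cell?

state=P head=0 tape=[#]00#1#__   (P,#)→(R,0,·)
state=R head=0 tape=[0]00#1#__   (R,0)→(S,0,·)
state=S head=0 tape=[0]00#1#__   (S,0)→(S,#,·)
state=S head=0 tape=[#]00#1#__   (S,#)→(S,#,→)
state=S head=1 tape=#[0]0#1#__   (S,0)→(S,#,·)
state=S head=1 tape=#[#]0#1#__   (S,#)→(S,#,→)
state=S head=2 tape=##[0]#1#__   (S,0)→(S,#,·)
state=S head=2 tape=##[#]#1#__   (S,#)→(S,#,→)
state=S head=3 tape=###[#]1#__   (S,#)→(S,#,→)
state=S head=4 tape=####[1]#__   (S,1)→(R,1,·)
state=R head=4 tape=####[1]#__   (R,1)→(P,_,→)
state=P head=5 tape=####_[#]__   (P,#)→(R,0,·)
state=R head=5 tape=####_[0]__   (R,0)→(S,0,·)
state=S head=5 tape=####_[0]__   (S,0)→(S,#,·)
state=S head=5 tape=####_[#]__   (S,#)→(S,#,→)
state=S head=6 tape=####_#[_]_   (S,_)→(P,1,←)
state=P head=5 tape=####_[#]1_   (P,#)→(R,0,·)
state=R head=5 tape=####_[0]1_   (R,0)→(S,0,·)
state=S head=5 tape=####_[0]1_   (S,0)→(S,#,·)
state=S head=5 tape=####_[#]1_   (S,#)→(S,#,→)
state=S head=6 tape=####_#[1]_   (S,1)→(R,1,·)
state=R head=6 tape=####_#[1]_   (R,1)→(P,_,→)
state=P head=7 tape=####_#_[_]   (P,_)→(P,1,←)
state=P head=6 tape=####_#[_]1   (P,_)→(P,1,←)
state=P head=5 tape=####_[#]11   (P,#)→(R,0,·)
state=R head=5 tape=####_[0]11   (R,0)→(S,0,·)
state=S head=5 tape=####_[0]11   (S,0)→(S,#,·)
state=S head=5 tape=####_[#]11   (S,#)→(S,#,→)
state=S head=6 tape=####_#[1]1   (S,1)→(R,1,·)
state=R head=6 tape=####_#[1]1   (R,1)→(P,_,→)
state=P head=7 tape=####_#_[1]
The non-blank tape span at halt is ####_#_1.

####_#_1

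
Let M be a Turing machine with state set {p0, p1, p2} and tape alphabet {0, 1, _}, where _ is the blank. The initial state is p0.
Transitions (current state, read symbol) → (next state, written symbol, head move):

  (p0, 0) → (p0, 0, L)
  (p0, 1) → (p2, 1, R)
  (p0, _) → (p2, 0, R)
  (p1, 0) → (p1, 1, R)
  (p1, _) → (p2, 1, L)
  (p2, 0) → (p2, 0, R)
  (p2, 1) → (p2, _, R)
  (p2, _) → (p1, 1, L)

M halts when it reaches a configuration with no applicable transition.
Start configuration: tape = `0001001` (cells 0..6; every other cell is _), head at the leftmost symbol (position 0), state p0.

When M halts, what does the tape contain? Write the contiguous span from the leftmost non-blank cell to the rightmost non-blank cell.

0000_01111

p0 | _[0]001001__   read 0 → write 0, move L, go to p0
p0 | [_]0001001__   read _ → write 0, move R, go to p2
p2 | 0[0]001001__   read 0 → write 0, move R, go to p2
p2 | 00[0]01001__   read 0 → write 0, move R, go to p2
p2 | 000[0]1001__   read 0 → write 0, move R, go to p2
p2 | 0000[1]001__   read 1 → write _, move R, go to p2
p2 | 0000_[0]01__   read 0 → write 0, move R, go to p2
p2 | 0000_0[0]1__   read 0 → write 0, move R, go to p2
p2 | 0000_00[1]__   read 1 → write _, move R, go to p2
p2 | 0000_00_[_]_   read _ → write 1, move L, go to p1
p1 | 0000_00[_]1_   read _ → write 1, move L, go to p2
p2 | 0000_0[0]11_   read 0 → write 0, move R, go to p2
p2 | 0000_00[1]1_   read 1 → write _, move R, go to p2
p2 | 0000_00_[1]_   read 1 → write _, move R, go to p2
p2 | 0000_00__[_]   read _ → write 1, move L, go to p1
p1 | 0000_00_[_]1   read _ → write 1, move L, go to p2
p2 | 0000_00[_]11   read _ → write 1, move L, go to p1
p1 | 0000_0[0]111   read 0 → write 1, move R, go to p1
p1 | 0000_01[1]11
The non-blank tape span at halt is 0000_01111.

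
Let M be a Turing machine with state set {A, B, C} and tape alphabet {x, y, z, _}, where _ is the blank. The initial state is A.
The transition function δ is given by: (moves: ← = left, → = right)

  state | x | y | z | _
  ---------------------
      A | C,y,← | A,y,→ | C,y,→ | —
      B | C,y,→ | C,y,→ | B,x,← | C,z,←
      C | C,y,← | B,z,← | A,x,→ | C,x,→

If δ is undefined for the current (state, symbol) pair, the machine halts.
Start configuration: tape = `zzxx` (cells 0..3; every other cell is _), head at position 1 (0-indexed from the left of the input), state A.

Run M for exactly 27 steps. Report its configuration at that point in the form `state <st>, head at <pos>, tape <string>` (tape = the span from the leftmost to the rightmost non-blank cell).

A | ___z[z]xx_   read z → write y, move →, go to C
C | ___zy[x]x_   read x → write y, move ←, go to C
C | ___z[y]yx_   read y → write z, move ←, go to B
B | ___[z]zyx_   read z → write x, move ←, go to B
B | __[_]xzyx_   read _ → write z, move ←, go to C
C | _[_]zxzyx_   read _ → write x, move →, go to C
C | _x[z]xzyx_   read z → write x, move →, go to A
A | _xx[x]zyx_   read x → write y, move ←, go to C
C | _x[x]yzyx_   read x → write y, move ←, go to C
C | _[x]yyzyx_   read x → write y, move ←, go to C
C | [_]yyyzyx_   read _ → write x, move →, go to C
C | x[y]yyzyx_   read y → write z, move ←, go to B
B | [x]zyyzyx_   read x → write y, move →, go to C
C | y[z]yyzyx_   read z → write x, move →, go to A
A | yx[y]yzyx_   read y → write y, move →, go to A
A | yxy[y]zyx_   read y → write y, move →, go to A
A | yxyy[z]yx_   read z → write y, move →, go to C
C | yxyyy[y]x_   read y → write z, move ←, go to B
B | yxyy[y]zx_   read y → write y, move →, go to C
C | yxyyy[z]x_   read z → write x, move →, go to A
A | yxyyyx[x]_   read x → write y, move ←, go to C
C | yxyyy[x]y_   read x → write y, move ←, go to C
C | yxyy[y]yy_   read y → write z, move ←, go to B
B | yxy[y]zyy_   read y → write y, move →, go to C
C | yxyy[z]yy_   read z → write x, move →, go to A
A | yxyyx[y]y_   read y → write y, move →, go to A
A | yxyyxy[y]_   read y → write y, move →, go to A
A | yxyyxyy[_]
After 27 steps: state A, head at 4, tape yxyyxyy.

state A, head at 4, tape yxyyxyy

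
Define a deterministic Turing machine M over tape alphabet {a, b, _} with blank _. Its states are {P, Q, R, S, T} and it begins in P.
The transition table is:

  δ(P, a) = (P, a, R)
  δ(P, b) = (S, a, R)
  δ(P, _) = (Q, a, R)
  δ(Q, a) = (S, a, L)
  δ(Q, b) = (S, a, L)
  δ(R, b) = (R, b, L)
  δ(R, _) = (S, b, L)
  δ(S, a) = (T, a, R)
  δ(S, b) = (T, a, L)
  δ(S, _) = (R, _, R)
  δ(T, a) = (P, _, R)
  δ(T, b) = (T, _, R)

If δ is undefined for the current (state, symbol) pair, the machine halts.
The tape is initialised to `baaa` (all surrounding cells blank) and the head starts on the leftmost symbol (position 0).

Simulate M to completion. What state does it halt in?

Q

state=P head=0 tape=[b]aaa__   (P,b)→(S,a,R)
state=S head=1 tape=a[a]aa__   (S,a)→(T,a,R)
state=T head=2 tape=aa[a]a__   (T,a)→(P,_,R)
state=P head=3 tape=aa_[a]__   (P,a)→(P,a,R)
state=P head=4 tape=aa_a[_]_   (P,_)→(Q,a,R)
state=Q head=5 tape=aa_aa[_]
No transition is defined for (Q, _); M halts in state Q.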